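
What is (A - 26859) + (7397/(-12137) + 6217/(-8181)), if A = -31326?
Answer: -5777487364031/99292797 ≈ -58186.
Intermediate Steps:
(A - 26859) + (7397/(-12137) + 6217/(-8181)) = (-31326 - 26859) + (7397/(-12137) + 6217/(-8181)) = -58185 + (7397*(-1/12137) + 6217*(-1/8181)) = -58185 + (-7397/12137 - 6217/8181) = -58185 - 135970586/99292797 = -5777487364031/99292797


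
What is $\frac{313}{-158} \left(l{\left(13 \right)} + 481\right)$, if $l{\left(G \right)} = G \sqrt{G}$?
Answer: $- \frac{150553}{158} - \frac{4069 \sqrt{13}}{158} \approx -1045.7$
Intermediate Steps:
$l{\left(G \right)} = G^{\frac{3}{2}}$
$\frac{313}{-158} \left(l{\left(13 \right)} + 481\right) = \frac{313}{-158} \left(13^{\frac{3}{2}} + 481\right) = 313 \left(- \frac{1}{158}\right) \left(13 \sqrt{13} + 481\right) = - \frac{313 \left(481 + 13 \sqrt{13}\right)}{158} = - \frac{150553}{158} - \frac{4069 \sqrt{13}}{158}$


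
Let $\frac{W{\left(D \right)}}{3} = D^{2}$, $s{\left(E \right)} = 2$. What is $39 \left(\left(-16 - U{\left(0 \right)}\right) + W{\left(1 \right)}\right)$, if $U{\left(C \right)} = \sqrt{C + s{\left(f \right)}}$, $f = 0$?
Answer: $-507 - 39 \sqrt{2} \approx -562.15$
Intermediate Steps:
$U{\left(C \right)} = \sqrt{2 + C}$ ($U{\left(C \right)} = \sqrt{C + 2} = \sqrt{2 + C}$)
$W{\left(D \right)} = 3 D^{2}$
$39 \left(\left(-16 - U{\left(0 \right)}\right) + W{\left(1 \right)}\right) = 39 \left(\left(-16 - \sqrt{2 + 0}\right) + 3 \cdot 1^{2}\right) = 39 \left(\left(-16 - \sqrt{2}\right) + 3 \cdot 1\right) = 39 \left(\left(-16 - \sqrt{2}\right) + 3\right) = 39 \left(-13 - \sqrt{2}\right) = -507 - 39 \sqrt{2}$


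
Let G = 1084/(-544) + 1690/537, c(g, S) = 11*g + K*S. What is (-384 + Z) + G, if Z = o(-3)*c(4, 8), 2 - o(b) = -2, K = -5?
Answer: -26791463/73032 ≈ -366.85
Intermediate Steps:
o(b) = 4 (o(b) = 2 - 1*(-2) = 2 + 2 = 4)
c(g, S) = -5*S + 11*g (c(g, S) = 11*g - 5*S = -5*S + 11*g)
G = 84313/73032 (G = 1084*(-1/544) + 1690*(1/537) = -271/136 + 1690/537 = 84313/73032 ≈ 1.1545)
Z = 16 (Z = 4*(-5*8 + 11*4) = 4*(-40 + 44) = 4*4 = 16)
(-384 + Z) + G = (-384 + 16) + 84313/73032 = -368 + 84313/73032 = -26791463/73032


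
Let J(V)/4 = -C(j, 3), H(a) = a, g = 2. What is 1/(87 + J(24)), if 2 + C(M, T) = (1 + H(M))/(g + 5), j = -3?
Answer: 7/673 ≈ 0.010401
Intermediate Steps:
C(M, T) = -13/7 + M/7 (C(M, T) = -2 + (1 + M)/(2 + 5) = -2 + (1 + M)/7 = -2 + (1 + M)*(⅐) = -2 + (⅐ + M/7) = -13/7 + M/7)
J(V) = 64/7 (J(V) = 4*(-(-13/7 + (⅐)*(-3))) = 4*(-(-13/7 - 3/7)) = 4*(-1*(-16/7)) = 4*(16/7) = 64/7)
1/(87 + J(24)) = 1/(87 + 64/7) = 1/(673/7) = 7/673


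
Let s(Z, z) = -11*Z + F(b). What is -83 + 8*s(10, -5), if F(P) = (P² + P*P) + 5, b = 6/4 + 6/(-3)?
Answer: -919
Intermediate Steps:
b = -½ (b = 6*(¼) + 6*(-⅓) = 3/2 - 2 = -½ ≈ -0.50000)
F(P) = 5 + 2*P² (F(P) = (P² + P²) + 5 = 2*P² + 5 = 5 + 2*P²)
s(Z, z) = 11/2 - 11*Z (s(Z, z) = -11*Z + (5 + 2*(-½)²) = -11*Z + (5 + 2*(¼)) = -11*Z + (5 + ½) = -11*Z + 11/2 = 11/2 - 11*Z)
-83 + 8*s(10, -5) = -83 + 8*(11/2 - 11*10) = -83 + 8*(11/2 - 110) = -83 + 8*(-209/2) = -83 - 836 = -919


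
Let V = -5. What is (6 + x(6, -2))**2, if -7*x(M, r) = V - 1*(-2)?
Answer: 2025/49 ≈ 41.327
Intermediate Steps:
x(M, r) = 3/7 (x(M, r) = -(-5 - 1*(-2))/7 = -(-5 + 2)/7 = -1/7*(-3) = 3/7)
(6 + x(6, -2))**2 = (6 + 3/7)**2 = (45/7)**2 = 2025/49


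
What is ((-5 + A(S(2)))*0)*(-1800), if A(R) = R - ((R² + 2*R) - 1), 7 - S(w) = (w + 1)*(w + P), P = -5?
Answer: 0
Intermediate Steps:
S(w) = 7 - (1 + w)*(-5 + w) (S(w) = 7 - (w + 1)*(w - 5) = 7 - (1 + w)*(-5 + w))
A(R) = 1 - R - R² (A(R) = R - (-1 + R² + 2*R) = R + (1 - R² - 2*R) = 1 - R - R²)
((-5 + A(S(2)))*0)*(-1800) = ((-5 + (1 - (12 - 1*2² + 4*2) - (12 - 1*2² + 4*2)²))*0)*(-1800) = ((-5 + (1 - (12 - 1*4 + 8) - (12 - 1*4 + 8)²))*0)*(-1800) = ((-5 + (1 - (12 - 4 + 8) - (12 - 4 + 8)²))*0)*(-1800) = ((-5 + (1 - 1*16 - 1*16²))*0)*(-1800) = ((-5 + (1 - 16 - 1*256))*0)*(-1800) = ((-5 + (1 - 16 - 256))*0)*(-1800) = ((-5 - 271)*0)*(-1800) = -276*0*(-1800) = 0*(-1800) = 0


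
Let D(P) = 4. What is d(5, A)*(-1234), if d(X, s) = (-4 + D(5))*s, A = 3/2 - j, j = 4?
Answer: 0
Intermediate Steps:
A = -5/2 (A = 3/2 - 1*4 = 3*(½) - 4 = 3/2 - 4 = -5/2 ≈ -2.5000)
d(X, s) = 0 (d(X, s) = (-4 + 4)*s = 0*s = 0)
d(5, A)*(-1234) = 0*(-1234) = 0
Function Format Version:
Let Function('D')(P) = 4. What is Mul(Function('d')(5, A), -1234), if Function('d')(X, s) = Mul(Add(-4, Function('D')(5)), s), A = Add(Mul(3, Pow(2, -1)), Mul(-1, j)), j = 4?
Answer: 0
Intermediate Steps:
A = Rational(-5, 2) (A = Add(Mul(3, Pow(2, -1)), Mul(-1, 4)) = Add(Mul(3, Rational(1, 2)), -4) = Add(Rational(3, 2), -4) = Rational(-5, 2) ≈ -2.5000)
Function('d')(X, s) = 0 (Function('d')(X, s) = Mul(Add(-4, 4), s) = Mul(0, s) = 0)
Mul(Function('d')(5, A), -1234) = Mul(0, -1234) = 0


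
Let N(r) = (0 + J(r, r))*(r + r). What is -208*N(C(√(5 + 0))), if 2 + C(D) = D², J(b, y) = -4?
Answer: 4992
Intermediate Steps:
C(D) = -2 + D²
N(r) = -8*r (N(r) = (0 - 4)*(r + r) = -8*r)
-208*N(C(√(5 + 0))) = -(-1664)*(-2 + (√(5 + 0))²) = -(-1664)*(-2 + (√5)²) = -(-1664)*(-2 + 5) = -(-1664)*3 = -208*(-24) = 4992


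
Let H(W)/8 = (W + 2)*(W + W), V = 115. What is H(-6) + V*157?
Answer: 18439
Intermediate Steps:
H(W) = 16*W*(2 + W) (H(W) = 8*((W + 2)*(W + W)) = 8*((2 + W)*(2*W)) = 8*(2*W*(2 + W)) = 16*W*(2 + W))
H(-6) + V*157 = 16*(-6)*(2 - 6) + 115*157 = 16*(-6)*(-4) + 18055 = 384 + 18055 = 18439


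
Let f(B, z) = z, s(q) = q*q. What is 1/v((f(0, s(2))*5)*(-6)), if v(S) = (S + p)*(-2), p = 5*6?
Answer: 1/180 ≈ 0.0055556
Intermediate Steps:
s(q) = q**2
p = 30
v(S) = -60 - 2*S (v(S) = (S + 30)*(-2) = (30 + S)*(-2) = -60 - 2*S)
1/v((f(0, s(2))*5)*(-6)) = 1/(-60 - 2*2**2*5*(-6)) = 1/(-60 - 2*4*5*(-6)) = 1/(-60 - 40*(-6)) = 1/(-60 - 2*(-120)) = 1/(-60 + 240) = 1/180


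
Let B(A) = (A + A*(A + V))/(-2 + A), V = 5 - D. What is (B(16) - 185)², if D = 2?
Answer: 1288225/49 ≈ 26290.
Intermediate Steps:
V = 3 (V = 5 - 1*2 = 5 - 2 = 3)
B(A) = (A + A*(3 + A))/(-2 + A) (B(A) = (A + A*(A + 3))/(-2 + A) = (A + A*(3 + A))/(-2 + A))
(B(16) - 185)² = (16*(4 + 16)/(-2 + 16) - 185)² = (16*20/14 - 185)² = (16*(1/14)*20 - 185)² = (160/7 - 185)² = (-1135/7)² = 1288225/49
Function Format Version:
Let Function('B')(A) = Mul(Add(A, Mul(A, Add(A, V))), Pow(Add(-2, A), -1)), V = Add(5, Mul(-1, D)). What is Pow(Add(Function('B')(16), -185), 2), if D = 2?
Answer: Rational(1288225, 49) ≈ 26290.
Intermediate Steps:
V = 3 (V = Add(5, Mul(-1, 2)) = Add(5, -2) = 3)
Function('B')(A) = Mul(Pow(Add(-2, A), -1), Add(A, Mul(A, Add(3, A)))) (Function('B')(A) = Mul(Add(A, Mul(A, Add(A, 3))), Pow(Add(-2, A), -1)) = Mul(Add(A, Mul(A, Add(3, A))), Pow(Add(-2, A), -1)) = Mul(Pow(Add(-2, A), -1), Add(A, Mul(A, Add(3, A)))))
Pow(Add(Function('B')(16), -185), 2) = Pow(Add(Mul(16, Pow(Add(-2, 16), -1), Add(4, 16)), -185), 2) = Pow(Add(Mul(16, Pow(14, -1), 20), -185), 2) = Pow(Add(Mul(16, Rational(1, 14), 20), -185), 2) = Pow(Add(Rational(160, 7), -185), 2) = Pow(Rational(-1135, 7), 2) = Rational(1288225, 49)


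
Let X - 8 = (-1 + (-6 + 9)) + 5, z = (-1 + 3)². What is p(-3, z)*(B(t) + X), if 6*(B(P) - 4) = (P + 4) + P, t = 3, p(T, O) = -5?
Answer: -310/3 ≈ -103.33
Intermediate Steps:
z = 4 (z = 2² = 4)
X = 15 (X = 8 + ((-1 + (-6 + 9)) + 5) = 8 + ((-1 + 3) + 5) = 8 + (2 + 5) = 8 + 7 = 15)
B(P) = 14/3 + P/3 (B(P) = 4 + ((P + 4) + P)/6 = 4 + ((4 + P) + P)/6 = 4 + (4 + 2*P)/6 = 4 + (⅔ + P/3) = 14/3 + P/3)
p(-3, z)*(B(t) + X) = -5*((14/3 + (⅓)*3) + 15) = -5*((14/3 + 1) + 15) = -5*(17/3 + 15) = -5*62/3 = -310/3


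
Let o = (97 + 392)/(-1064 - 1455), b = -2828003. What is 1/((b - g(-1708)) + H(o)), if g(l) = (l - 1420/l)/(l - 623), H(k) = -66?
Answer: -331779/938294147738 ≈ -3.5360e-7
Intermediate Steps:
o = -489/2519 (o = 489/(-2519) = 489*(-1/2519) = -489/2519 ≈ -0.19412)
g(l) = (l - 1420/l)/(-623 + l)
1/((b - g(-1708)) + H(o)) = 1/((-2828003 - (-1420 + (-1708)²)/((-1708)*(-623 - 1708))) - 66) = 1/((-2828003 - (-1)*(-1420 + 2917264)/(1708*(-2331))) - 66) = 1/((-2828003 - (-1)*(-1)*2915844/(1708*2331)) - 66) = 1/((-2828003 - 1*242987/331779) - 66) = 1/((-2828003 - 242987/331779) - 66) = 1/(-938272250324/331779 - 66) = 1/(-938294147738/331779) = -331779/938294147738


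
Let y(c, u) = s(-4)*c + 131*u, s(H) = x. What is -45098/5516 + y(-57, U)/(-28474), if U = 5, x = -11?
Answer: -322797991/39265646 ≈ -8.2209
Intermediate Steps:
s(H) = -11
y(c, u) = -11*c + 131*u
-45098/5516 + y(-57, U)/(-28474) = -45098/5516 + (-11*(-57) + 131*5)/(-28474) = -45098*1/5516 + (627 + 655)*(-1/28474) = -22549/2758 + 1282*(-1/28474) = -22549/2758 - 641/14237 = -322797991/39265646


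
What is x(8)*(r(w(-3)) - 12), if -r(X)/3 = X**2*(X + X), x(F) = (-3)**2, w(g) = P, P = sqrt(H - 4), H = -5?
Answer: -108 + 1458*I ≈ -108.0 + 1458.0*I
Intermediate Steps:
P = 3*I (P = sqrt(-5 - 4) = sqrt(-9) = 3*I ≈ 3.0*I)
w(g) = 3*I
x(F) = 9
r(X) = -6*X**3 (r(X) = -3*X**2*(X + X) = -3*X**2*2*X = -6*X**3)
x(8)*(r(w(-3)) - 12) = 9*(-6*(-27*I) - 12) = 9*(-(-162)*I - 12) = 9*(162*I - 12) = 9*(-12 + 162*I) = -108 + 1458*I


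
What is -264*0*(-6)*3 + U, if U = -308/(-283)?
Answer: 308/283 ≈ 1.0883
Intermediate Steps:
U = 308/283 (U = -308*(-1/283) = 308/283 ≈ 1.0883)
-264*0*(-6)*3 + U = -264*0*(-6)*3 + 308/283 = -0*3 + 308/283 = -264*0 + 308/283 = 0 + 308/283 = 308/283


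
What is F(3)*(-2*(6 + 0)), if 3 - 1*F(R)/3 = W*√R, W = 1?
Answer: -108 + 36*√3 ≈ -45.646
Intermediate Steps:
F(R) = 9 - 3*√R
F(3)*(-2*(6 + 0)) = (9 - 3*√3)*(-2*(6 + 0)) = (9 - 3*√3)*(-2*6) = (9 - 3*√3)*(-12) = -108 + 36*√3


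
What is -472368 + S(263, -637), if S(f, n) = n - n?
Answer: -472368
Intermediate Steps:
S(f, n) = 0
-472368 + S(263, -637) = -472368 + 0 = -472368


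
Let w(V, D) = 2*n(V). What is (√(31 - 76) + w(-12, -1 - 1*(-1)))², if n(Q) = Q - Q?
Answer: -45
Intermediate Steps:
n(Q) = 0
w(V, D) = 0 (w(V, D) = 2*0 = 0)
(√(31 - 76) + w(-12, -1 - 1*(-1)))² = (√(31 - 76) + 0)² = (√(-45) + 0)² = (3*I*√5 + 0)² = (3*I*√5)² = -45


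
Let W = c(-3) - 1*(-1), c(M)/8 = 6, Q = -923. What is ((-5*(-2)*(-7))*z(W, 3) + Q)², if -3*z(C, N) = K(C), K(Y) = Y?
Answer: 436921/9 ≈ 48547.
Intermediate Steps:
c(M) = 48 (c(M) = 8*6 = 48)
W = 49 (W = 48 - 1*(-1) = 48 + 1 = 49)
z(C, N) = -C/3
((-5*(-2)*(-7))*z(W, 3) + Q)² = ((-5*(-2)*(-7))*(-⅓*49) - 923)² = ((10*(-7))*(-49/3) - 923)² = (-70*(-49/3) - 923)² = (3430/3 - 923)² = (661/3)² = 436921/9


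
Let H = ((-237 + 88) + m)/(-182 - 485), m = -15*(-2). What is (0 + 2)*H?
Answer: 238/667 ≈ 0.35682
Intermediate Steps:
m = 30
H = 119/667 (H = ((-237 + 88) + 30)/(-182 - 485) = (-149 + 30)/(-667) = -119*(-1/667) = 119/667 ≈ 0.17841)
(0 + 2)*H = (0 + 2)*(119/667) = 2*(119/667) = 238/667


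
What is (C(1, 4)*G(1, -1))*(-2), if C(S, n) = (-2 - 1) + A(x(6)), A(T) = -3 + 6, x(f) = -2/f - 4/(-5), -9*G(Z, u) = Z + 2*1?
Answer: 0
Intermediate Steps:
G(Z, u) = -2/9 - Z/9 (G(Z, u) = -(Z + 2*1)/9 = -(Z + 2)/9 = -(2 + Z)/9 = -2/9 - Z/9)
x(f) = ⅘ - 2/f (x(f) = -2/f - 4*(-⅕) = -2/f + ⅘ = ⅘ - 2/f)
A(T) = 3
C(S, n) = 0 (C(S, n) = (-2 - 1) + 3 = -3 + 3 = 0)
(C(1, 4)*G(1, -1))*(-2) = (0*(-2/9 - ⅑*1))*(-2) = (0*(-2/9 - ⅑))*(-2) = (0*(-⅓))*(-2) = 0*(-2) = 0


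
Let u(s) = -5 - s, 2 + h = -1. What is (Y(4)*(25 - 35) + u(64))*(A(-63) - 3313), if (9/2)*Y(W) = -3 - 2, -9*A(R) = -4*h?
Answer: 5180303/27 ≈ 1.9186e+5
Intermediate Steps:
h = -3 (h = -2 - 1 = -3)
A(R) = -4/3 (A(R) = -(-4)*(-3)/9 = -⅑*12 = -4/3)
Y(W) = -10/9 (Y(W) = 2*(-3 - 2)/9 = (2/9)*(-5) = -10/9)
(Y(4)*(25 - 35) + u(64))*(A(-63) - 3313) = (-10*(25 - 35)/9 + (-5 - 1*64))*(-4/3 - 3313) = (-10/9*(-10) + (-5 - 64))*(-9943/3) = (100/9 - 69)*(-9943/3) = -521/9*(-9943/3) = 5180303/27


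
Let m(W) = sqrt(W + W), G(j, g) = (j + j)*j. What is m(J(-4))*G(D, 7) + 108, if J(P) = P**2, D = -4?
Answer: 108 + 128*sqrt(2) ≈ 289.02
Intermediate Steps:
G(j, g) = 2*j**2 (G(j, g) = (2*j)*j = 2*j**2)
m(W) = sqrt(2)*sqrt(W) (m(W) = sqrt(2*W) = sqrt(2)*sqrt(W))
m(J(-4))*G(D, 7) + 108 = (sqrt(2)*sqrt((-4)**2))*(2*(-4)**2) + 108 = (sqrt(2)*sqrt(16))*(2*16) + 108 = (sqrt(2)*4)*32 + 108 = (4*sqrt(2))*32 + 108 = 128*sqrt(2) + 108 = 108 + 128*sqrt(2)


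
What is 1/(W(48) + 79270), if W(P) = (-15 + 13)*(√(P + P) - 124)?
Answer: 13253/1053851990 + 2*√6/1580777985 ≈ 1.2579e-5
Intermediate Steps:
W(P) = 248 - 2*√2*√P (W(P) = -2*(√(2*P) - 124) = -2*(√2*√P - 124) = -2*(-124 + √2*√P) = 248 - 2*√2*√P)
1/(W(48) + 79270) = 1/((248 - 2*√2*√48) + 79270) = 1/((248 - 2*√2*4*√3) + 79270) = 1/((248 - 8*√6) + 79270) = 1/(79518 - 8*√6)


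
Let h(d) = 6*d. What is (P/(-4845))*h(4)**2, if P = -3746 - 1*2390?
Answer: 1178112/1615 ≈ 729.48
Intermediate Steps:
P = -6136 (P = -3746 - 2390 = -6136)
(P/(-4845))*h(4)**2 = (-6136/(-4845))*(6*4)**2 = -6136*(-1/4845)*24**2 = (6136/4845)*576 = 1178112/1615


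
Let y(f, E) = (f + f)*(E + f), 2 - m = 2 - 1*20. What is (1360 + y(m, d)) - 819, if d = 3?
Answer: 1461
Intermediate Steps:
m = 20 (m = 2 - (2 - 1*20) = 2 - (2 - 20) = 2 - 1*(-18) = 2 + 18 = 20)
y(f, E) = 2*f*(E + f) (y(f, E) = (2*f)*(E + f) = 2*f*(E + f))
(1360 + y(m, d)) - 819 = (1360 + 2*20*(3 + 20)) - 819 = (1360 + 2*20*23) - 819 = (1360 + 920) - 819 = 2280 - 819 = 1461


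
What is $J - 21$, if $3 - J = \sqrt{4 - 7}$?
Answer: $-18 - i \sqrt{3} \approx -18.0 - 1.732 i$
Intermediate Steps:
$J = 3 - i \sqrt{3}$ ($J = 3 - \sqrt{4 - 7} = 3 - \sqrt{-3} = 3 - i \sqrt{3} \approx 3.0 - 1.732 i$)
$J - 21 = \left(3 - i \sqrt{3}\right) - 21 = -18 - i \sqrt{3}$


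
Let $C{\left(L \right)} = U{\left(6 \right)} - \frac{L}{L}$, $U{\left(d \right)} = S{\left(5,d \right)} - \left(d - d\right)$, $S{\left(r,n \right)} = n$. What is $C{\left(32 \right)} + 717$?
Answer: $722$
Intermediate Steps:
$U{\left(d \right)} = d$ ($U{\left(d \right)} = d - \left(d - d\right) = d - 0 = d + 0 = d$)
$C{\left(L \right)} = 5$ ($C{\left(L \right)} = 6 - \frac{L}{L} = 6 - 1 = 5$)
$C{\left(32 \right)} + 717 = 5 + 717 = 722$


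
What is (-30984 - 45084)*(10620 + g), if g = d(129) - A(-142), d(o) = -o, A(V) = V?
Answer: -808831044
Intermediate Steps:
g = 13 (g = -1*129 - 1*(-142) = -129 + 142 = 13)
(-30984 - 45084)*(10620 + g) = (-30984 - 45084)*(10620 + 13) = -76068*10633 = -808831044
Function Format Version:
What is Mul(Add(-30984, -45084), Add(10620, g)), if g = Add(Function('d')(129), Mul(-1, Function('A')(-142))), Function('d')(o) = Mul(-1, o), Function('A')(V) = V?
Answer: -808831044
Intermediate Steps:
g = 13 (g = Add(Mul(-1, 129), Mul(-1, -142)) = Add(-129, 142) = 13)
Mul(Add(-30984, -45084), Add(10620, g)) = Mul(Add(-30984, -45084), Add(10620, 13)) = Mul(-76068, 10633) = -808831044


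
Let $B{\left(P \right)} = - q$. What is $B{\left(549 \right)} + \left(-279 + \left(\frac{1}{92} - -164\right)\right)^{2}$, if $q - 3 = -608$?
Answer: $\frac{117035961}{8464} \approx 13828.0$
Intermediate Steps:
$q = -605$ ($q = 3 - 608 = -605$)
$B{\left(P \right)} = 605$ ($B{\left(P \right)} = \left(-1\right) \left(-605\right) = 605$)
$B{\left(549 \right)} + \left(-279 + \left(\frac{1}{92} - -164\right)\right)^{2} = 605 + \left(-279 + \left(\frac{1}{92} - -164\right)\right)^{2} = 605 + \left(-279 + \left(\frac{1}{92} + 164\right)\right)^{2} = 605 + \left(-279 + \frac{15089}{92}\right)^{2} = 605 + \left(- \frac{10579}{92}\right)^{2} = 605 + \frac{111915241}{8464} = \frac{117035961}{8464}$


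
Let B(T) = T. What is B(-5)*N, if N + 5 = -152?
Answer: 785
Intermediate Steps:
N = -157 (N = -5 - 152 = -157)
B(-5)*N = -5*(-157) = 785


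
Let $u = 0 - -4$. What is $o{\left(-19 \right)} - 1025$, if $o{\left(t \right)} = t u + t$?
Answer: $-1120$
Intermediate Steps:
$u = 4$ ($u = 0 + 4 = 4$)
$o{\left(t \right)} = 5 t$ ($o{\left(t \right)} = t 4 + t = 4 t + t = 5 t$)
$o{\left(-19 \right)} - 1025 = 5 \left(-19\right) - 1025 = -95 - 1025 = -1120$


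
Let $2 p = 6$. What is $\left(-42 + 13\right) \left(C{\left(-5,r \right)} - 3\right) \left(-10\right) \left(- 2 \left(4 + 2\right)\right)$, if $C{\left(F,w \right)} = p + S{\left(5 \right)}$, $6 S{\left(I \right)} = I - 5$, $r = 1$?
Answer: $0$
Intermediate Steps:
$S{\left(I \right)} = - \frac{5}{6} + \frac{I}{6}$ ($S{\left(I \right)} = \frac{I - 5}{6} = \frac{-5 + I}{6} = - \frac{5}{6} + \frac{I}{6}$)
$p = 3$ ($p = \frac{1}{2} \cdot 6 = 3$)
$C{\left(F,w \right)} = 3$ ($C{\left(F,w \right)} = 3 + \left(- \frac{5}{6} + \frac{1}{6} \cdot 5\right) = 3 + \left(- \frac{5}{6} + \frac{5}{6}\right) = 3 + 0 = 3$)
$\left(-42 + 13\right) \left(C{\left(-5,r \right)} - 3\right) \left(-10\right) \left(- 2 \left(4 + 2\right)\right) = \left(-42 + 13\right) \left(3 - 3\right) \left(-10\right) \left(- 2 \left(4 + 2\right)\right) = \left(-29\right) 0 \left(-10\right) \left(\left(-2\right) 6\right) = 0 \left(-10\right) \left(-12\right) = 0 \left(-12\right) = 0$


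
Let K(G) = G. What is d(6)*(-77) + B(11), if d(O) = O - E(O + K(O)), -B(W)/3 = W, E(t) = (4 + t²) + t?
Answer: 11825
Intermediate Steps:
E(t) = 4 + t + t²
B(W) = -3*W
d(O) = -4 - O - 4*O² (d(O) = O - (4 + (O + O) + (O + O)²) = O - (4 + 2*O + (2*O)²) = O - (4 + 2*O + 4*O²) = O + (-4 - 4*O² - 2*O) = -4 - O - 4*O²)
d(6)*(-77) + B(11) = (-4 - 1*6 - 4*6²)*(-77) - 3*11 = (-4 - 6 - 4*36)*(-77) - 33 = (-4 - 6 - 144)*(-77) - 33 = -154*(-77) - 33 = 11858 - 33 = 11825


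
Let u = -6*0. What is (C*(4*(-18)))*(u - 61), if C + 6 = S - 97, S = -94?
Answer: -865224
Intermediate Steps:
u = 0
C = -197 (C = -6 + (-94 - 97) = -6 - 191 = -197)
(C*(4*(-18)))*(u - 61) = (-788*(-18))*(0 - 61) = -197*(-72)*(-61) = 14184*(-61) = -865224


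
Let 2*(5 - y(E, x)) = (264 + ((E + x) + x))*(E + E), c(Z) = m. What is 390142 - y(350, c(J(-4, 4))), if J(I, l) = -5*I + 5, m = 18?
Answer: 617637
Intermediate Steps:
J(I, l) = 5 - 5*I
c(Z) = 18
y(E, x) = 5 - E*(264 + E + 2*x) (y(E, x) = 5 - (264 + ((E + x) + x))*(E + E)/2 = 5 - (264 + (E + 2*x))*2*E/2 = 5 - (264 + E + 2*x)*2*E/2 = 5 - E*(264 + E + 2*x))
390142 - y(350, c(J(-4, 4))) = 390142 - (5 - 1*350**2 - 264*350 - 2*350*18) = 390142 - (5 - 1*122500 - 92400 - 12600) = 390142 - (5 - 122500 - 92400 - 12600) = 390142 - 1*(-227495) = 390142 + 227495 = 617637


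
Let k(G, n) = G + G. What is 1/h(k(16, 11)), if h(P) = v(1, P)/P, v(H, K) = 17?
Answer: 32/17 ≈ 1.8824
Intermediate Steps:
k(G, n) = 2*G
h(P) = 17/P
1/h(k(16, 11)) = 1/(17/((2*16))) = 1/(17/32) = 32/17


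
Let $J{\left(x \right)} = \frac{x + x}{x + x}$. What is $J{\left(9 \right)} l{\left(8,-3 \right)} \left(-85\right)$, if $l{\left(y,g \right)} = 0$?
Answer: $0$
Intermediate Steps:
$J{\left(x \right)} = 1$ ($J{\left(x \right)} = \frac{2 x}{2 x} = 2 x \frac{1}{2 x} = 1$)
$J{\left(9 \right)} l{\left(8,-3 \right)} \left(-85\right) = 1 \cdot 0 \left(-85\right) = 0 \left(-85\right) = 0$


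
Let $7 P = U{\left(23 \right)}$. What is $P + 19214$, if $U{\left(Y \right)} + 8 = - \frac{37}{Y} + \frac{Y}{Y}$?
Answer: $\frac{3093256}{161} \approx 19213.0$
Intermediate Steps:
$U{\left(Y \right)} = -7 - \frac{37}{Y}$ ($U{\left(Y \right)} = -8 - \left(\frac{37}{Y} - \frac{Y}{Y}\right) = -8 + \left(- \frac{37}{Y} + 1\right) = -8 + \left(1 - \frac{37}{Y}\right) = -7 - \frac{37}{Y}$)
$P = - \frac{198}{161}$ ($P = \frac{-7 - \frac{37}{23}}{7} = \frac{1}{7} \left(- \frac{198}{23}\right) = - \frac{198}{161} \approx -1.2298$)
$P + 19214 = - \frac{198}{161} + 19214 = \frac{3093256}{161}$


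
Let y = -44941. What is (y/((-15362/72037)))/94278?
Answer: 3237414817/1448298636 ≈ 2.2353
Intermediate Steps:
(y/((-15362/72037)))/94278 = -44941/((-15362/72037))/94278 = -44941/((-15362*1/72037))*(1/94278) = -44941/(-15362/72037)*(1/94278) = -44941*(-72037/15362)*(1/94278) = (3237414817/15362)*(1/94278) = 3237414817/1448298636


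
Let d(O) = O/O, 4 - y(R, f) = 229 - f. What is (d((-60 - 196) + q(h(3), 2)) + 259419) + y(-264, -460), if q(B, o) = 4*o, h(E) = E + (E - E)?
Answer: 258735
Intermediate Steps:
h(E) = E (h(E) = E + 0 = E)
y(R, f) = -225 + f (y(R, f) = 4 - (229 - f) = 4 + (-229 + f) = -225 + f)
d(O) = 1
(d((-60 - 196) + q(h(3), 2)) + 259419) + y(-264, -460) = (1 + 259419) + (-225 - 460) = 259420 - 685 = 258735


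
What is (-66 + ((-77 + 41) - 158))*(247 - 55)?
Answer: -49920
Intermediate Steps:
(-66 + ((-77 + 41) - 158))*(247 - 55) = (-66 + (-36 - 158))*192 = (-66 - 194)*192 = -260*192 = -49920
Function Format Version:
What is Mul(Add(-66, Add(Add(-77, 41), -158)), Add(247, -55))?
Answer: -49920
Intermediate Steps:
Mul(Add(-66, Add(Add(-77, 41), -158)), Add(247, -55)) = Mul(Add(-66, Add(-36, -158)), 192) = Mul(Add(-66, -194), 192) = Mul(-260, 192) = -49920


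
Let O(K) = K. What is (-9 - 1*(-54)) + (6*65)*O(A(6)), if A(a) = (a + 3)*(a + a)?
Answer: 42165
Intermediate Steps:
A(a) = 2*a*(3 + a) (A(a) = (3 + a)*(2*a) = 2*a*(3 + a))
(-9 - 1*(-54)) + (6*65)*O(A(6)) = (-9 - 1*(-54)) + (6*65)*(2*6*(3 + 6)) = (-9 + 54) + 390*(2*6*9) = 45 + 390*108 = 45 + 42120 = 42165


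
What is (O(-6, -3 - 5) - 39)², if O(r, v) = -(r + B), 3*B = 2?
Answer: 10201/9 ≈ 1133.4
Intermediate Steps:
B = ⅔ (B = (⅓)*2 = ⅔ ≈ 0.66667)
O(r, v) = -⅔ - r (O(r, v) = -(r + ⅔) = -(⅔ + r) = -⅔ - r)
(O(-6, -3 - 5) - 39)² = ((-⅔ - 1*(-6)) - 39)² = ((-⅔ + 6) - 39)² = (16/3 - 39)² = (-101/3)² = 10201/9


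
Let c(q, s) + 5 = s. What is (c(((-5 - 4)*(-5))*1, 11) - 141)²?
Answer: 18225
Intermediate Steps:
c(q, s) = -5 + s
(c(((-5 - 4)*(-5))*1, 11) - 141)² = ((-5 + 11) - 141)² = (6 - 141)² = (-135)² = 18225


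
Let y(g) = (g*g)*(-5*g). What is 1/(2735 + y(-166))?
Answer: 1/22874215 ≈ 4.3717e-8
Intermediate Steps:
y(g) = -5*g³ (y(g) = g²*(-5*g) = -5*g³)
1/(2735 + y(-166)) = 1/(2735 - 5*(-166)³) = 1/(2735 - 5*(-4574296)) = 1/(2735 + 22871480) = 1/22874215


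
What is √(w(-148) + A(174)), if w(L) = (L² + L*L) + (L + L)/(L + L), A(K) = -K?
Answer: √43635 ≈ 208.89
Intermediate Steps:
w(L) = 1 + 2*L² (w(L) = (L² + L²) + (2*L)/((2*L)) = 2*L² + (2*L)*(1/(2*L)) = 2*L² + 1 = 1 + 2*L²)
√(w(-148) + A(174)) = √((1 + 2*(-148)²) - 1*174) = √((1 + 2*21904) - 174) = √((1 + 43808) - 174) = √(43809 - 174) = √43635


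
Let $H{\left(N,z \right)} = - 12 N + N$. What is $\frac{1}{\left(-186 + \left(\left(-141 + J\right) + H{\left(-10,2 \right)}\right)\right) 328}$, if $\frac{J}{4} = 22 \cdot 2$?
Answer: $- \frac{1}{13448} \approx -7.4361 \cdot 10^{-5}$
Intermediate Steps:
$J = 176$ ($J = 4 \cdot 22 \cdot 2 = 4 \cdot 44 = 176$)
$H{\left(N,z \right)} = - 11 N$
$\frac{1}{\left(-186 + \left(\left(-141 + J\right) + H{\left(-10,2 \right)}\right)\right) 328} = \frac{1}{\left(-186 + \left(\left(-141 + 176\right) - -110\right)\right) 328} = \frac{1}{\left(-186 + \left(35 + 110\right)\right) 328} = \frac{1}{\left(-186 + 145\right) 328} = \frac{1}{\left(-41\right) 328} = \frac{1}{-13448} = - \frac{1}{13448}$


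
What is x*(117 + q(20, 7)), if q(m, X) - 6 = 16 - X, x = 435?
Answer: 57420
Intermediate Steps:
q(m, X) = 22 - X (q(m, X) = 6 + (16 - X) = 22 - X)
x*(117 + q(20, 7)) = 435*(117 + (22 - 1*7)) = 435*(117 + (22 - 7)) = 435*(117 + 15) = 435*132 = 57420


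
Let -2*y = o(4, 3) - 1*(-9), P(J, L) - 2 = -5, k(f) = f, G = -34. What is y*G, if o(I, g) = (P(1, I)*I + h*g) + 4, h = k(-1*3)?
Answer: -136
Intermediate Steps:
P(J, L) = -3 (P(J, L) = 2 - 5 = -3)
h = -3 (h = -1*3 = -3)
o(I, g) = 4 - 3*I - 3*g (o(I, g) = (-3*I - 3*g) + 4 = 4 - 3*I - 3*g)
y = 4 (y = -((4 - 3*4 - 3*3) - 1*(-9))/2 = -((4 - 12 - 9) + 9)/2 = -(-17 + 9)/2 = -½*(-8) = 4)
y*G = 4*(-34) = -136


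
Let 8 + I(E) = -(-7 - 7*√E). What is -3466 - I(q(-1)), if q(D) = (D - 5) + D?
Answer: -3465 - 7*I*√7 ≈ -3465.0 - 18.52*I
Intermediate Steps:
q(D) = -5 + 2*D (q(D) = (-5 + D) + D = -5 + 2*D)
I(E) = -1 + 7*√E (I(E) = -8 - (-7 - 7*√E) = -8 + (7 + 7*√E) = -1 + 7*√E)
-3466 - I(q(-1)) = -3466 - (-1 + 7*√(-5 + 2*(-1))) = -3466 - (-1 + 7*√(-5 - 2)) = -3466 - (-1 + 7*√(-7)) = -3466 - (-1 + 7*(I*√7)) = -3466 - (-1 + 7*I*√7) = -3466 + (1 - 7*I*√7) = -3465 - 7*I*√7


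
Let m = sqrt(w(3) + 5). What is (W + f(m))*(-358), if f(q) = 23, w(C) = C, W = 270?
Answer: -104894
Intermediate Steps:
m = 2*sqrt(2) (m = sqrt(3 + 5) = sqrt(8) = 2*sqrt(2) ≈ 2.8284)
(W + f(m))*(-358) = (270 + 23)*(-358) = 293*(-358) = -104894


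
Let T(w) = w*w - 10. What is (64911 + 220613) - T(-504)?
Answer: 31518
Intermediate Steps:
T(w) = -10 + w² (T(w) = w² - 10 = -10 + w²)
(64911 + 220613) - T(-504) = (64911 + 220613) - (-10 + (-504)²) = 285524 - (-10 + 254016) = 285524 - 1*254006 = 285524 - 254006 = 31518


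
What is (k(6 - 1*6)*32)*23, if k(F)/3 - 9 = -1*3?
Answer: 13248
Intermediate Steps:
k(F) = 18 (k(F) = 27 + 3*(-1*3) = 27 + 3*(-3) = 27 - 9 = 18)
(k(6 - 1*6)*32)*23 = (18*32)*23 = 576*23 = 13248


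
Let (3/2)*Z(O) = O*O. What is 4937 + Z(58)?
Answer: 21539/3 ≈ 7179.7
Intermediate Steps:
Z(O) = 2*O²/3 (Z(O) = 2*(O*O)/3 = 2*O²/3)
4937 + Z(58) = 4937 + (⅔)*58² = 4937 + (⅔)*3364 = 4937 + 6728/3 = 21539/3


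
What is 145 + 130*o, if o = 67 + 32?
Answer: 13015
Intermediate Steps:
o = 99
145 + 130*o = 145 + 130*99 = 145 + 12870 = 13015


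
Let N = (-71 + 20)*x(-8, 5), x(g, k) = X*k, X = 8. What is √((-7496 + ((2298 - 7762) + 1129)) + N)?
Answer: I*√13871 ≈ 117.78*I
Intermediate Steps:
x(g, k) = 8*k
N = -2040 (N = (-71 + 20)*(8*5) = -51*40 = -2040)
√((-7496 + ((2298 - 7762) + 1129)) + N) = √((-7496 + ((2298 - 7762) + 1129)) - 2040) = √((-7496 + (-5464 + 1129)) - 2040) = √((-7496 - 4335) - 2040) = √(-11831 - 2040) = √(-13871) = I*√13871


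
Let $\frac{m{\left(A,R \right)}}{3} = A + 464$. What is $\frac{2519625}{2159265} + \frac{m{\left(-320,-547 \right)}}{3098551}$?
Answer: $\frac{520541291057}{446039515001} \approx 1.167$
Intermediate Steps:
$m{\left(A,R \right)} = 1392 + 3 A$ ($m{\left(A,R \right)} = 3 \left(A + 464\right) = 3 \left(464 + A\right) = 1392 + 3 A$)
$\frac{2519625}{2159265} + \frac{m{\left(-320,-547 \right)}}{3098551} = \frac{2519625}{2159265} + \frac{1392 + 3 \left(-320\right)}{3098551} = 2519625 \cdot \frac{1}{2159265} + \left(1392 - 960\right) \frac{1}{3098551} = \frac{167975}{143951} + 432 \cdot \frac{1}{3098551} = \frac{167975}{143951} + \frac{432}{3098551} = \frac{520541291057}{446039515001}$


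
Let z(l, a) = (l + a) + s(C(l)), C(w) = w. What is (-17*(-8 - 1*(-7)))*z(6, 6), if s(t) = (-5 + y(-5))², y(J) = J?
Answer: 1904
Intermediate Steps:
s(t) = 100 (s(t) = (-5 - 5)² = (-10)² = 100)
z(l, a) = 100 + a + l (z(l, a) = (l + a) + 100 = (a + l) + 100 = 100 + a + l)
(-17*(-8 - 1*(-7)))*z(6, 6) = (-17*(-8 - 1*(-7)))*(100 + 6 + 6) = -17*(-8 + 7)*112 = -17*(-1)*112 = 17*112 = 1904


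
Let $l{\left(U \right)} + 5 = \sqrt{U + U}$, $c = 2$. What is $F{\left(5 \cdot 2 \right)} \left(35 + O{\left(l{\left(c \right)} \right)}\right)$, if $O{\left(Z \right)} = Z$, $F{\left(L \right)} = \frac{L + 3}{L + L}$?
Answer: $\frac{104}{5} \approx 20.8$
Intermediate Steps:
$F{\left(L \right)} = \frac{3 + L}{2 L}$
$l{\left(U \right)} = -5 + \sqrt{2} \sqrt{U}$ ($l{\left(U \right)} = -5 + \sqrt{U + U} = -5 + \sqrt{2 U} = -5 + \sqrt{2} \sqrt{U}$)
$F{\left(5 \cdot 2 \right)} \left(35 + O{\left(l{\left(c \right)} \right)}\right) = \frac{3 + 5 \cdot 2}{2 \cdot 5 \cdot 2} \left(35 - \left(5 - \sqrt{2} \sqrt{2}\right)\right) = \frac{3 + 10}{2 \cdot 10} \left(35 + \left(-5 + 2\right)\right) = \frac{1}{2} \cdot \frac{1}{10} \cdot 13 \left(35 - 3\right) = \frac{13}{20} \cdot 32 = \frac{104}{5}$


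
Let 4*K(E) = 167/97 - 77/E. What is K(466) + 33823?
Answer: 6115539337/180808 ≈ 33823.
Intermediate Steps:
K(E) = 167/388 - 77/(4*E) (K(E) = (167/97 - 77/E)/4 = 167/388 - 77/(4*E))
K(466) + 33823 = (1/388)*(-7469 + 167*466)/466 + 33823 = (1/388)*(1/466)*(-7469 + 77822) + 33823 = (1/388)*(1/466)*70353 + 33823 = 70353/180808 + 33823 = 6115539337/180808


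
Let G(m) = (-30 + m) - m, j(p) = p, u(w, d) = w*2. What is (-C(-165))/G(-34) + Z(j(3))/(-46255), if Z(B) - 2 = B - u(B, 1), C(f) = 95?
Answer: 878851/277530 ≈ 3.1667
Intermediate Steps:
u(w, d) = 2*w
Z(B) = 2 - B (Z(B) = 2 + (B - 2*B) = 2 - B)
G(m) = -30
(-C(-165))/G(-34) + Z(j(3))/(-46255) = -1*95/(-30) + (2 - 1*3)/(-46255) = -95*(-1/30) + (2 - 3)*(-1/46255) = 19/6 - 1*(-1/46255) = 19/6 + 1/46255 = 878851/277530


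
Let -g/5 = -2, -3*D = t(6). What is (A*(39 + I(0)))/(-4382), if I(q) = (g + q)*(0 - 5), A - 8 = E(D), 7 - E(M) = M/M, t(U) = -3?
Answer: 11/313 ≈ 0.035144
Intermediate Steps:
D = 1 (D = -⅓*(-3) = 1)
g = 10 (g = -5*(-2) = 10)
E(M) = 6 (E(M) = 7 - M/M = 7 - 1*1 = 7 - 1 = 6)
A = 14 (A = 8 + 6 = 14)
I(q) = -50 - 5*q (I(q) = (10 + q)*(0 - 5) = (10 + q)*(-5) = -50 - 5*q)
(A*(39 + I(0)))/(-4382) = (14*(39 + (-50 - 5*0)))/(-4382) = (14*(39 + (-50 + 0)))*(-1/4382) = (14*(39 - 50))*(-1/4382) = (14*(-11))*(-1/4382) = -154*(-1/4382) = 11/313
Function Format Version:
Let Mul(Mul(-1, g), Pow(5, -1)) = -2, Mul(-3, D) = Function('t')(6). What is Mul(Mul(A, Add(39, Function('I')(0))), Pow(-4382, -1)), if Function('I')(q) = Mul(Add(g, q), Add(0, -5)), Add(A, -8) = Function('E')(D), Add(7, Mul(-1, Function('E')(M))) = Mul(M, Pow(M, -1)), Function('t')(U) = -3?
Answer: Rational(11, 313) ≈ 0.035144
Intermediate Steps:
D = 1 (D = Mul(Rational(-1, 3), -3) = 1)
g = 10 (g = Mul(-5, -2) = 10)
Function('E')(M) = 6 (Function('E')(M) = Add(7, Mul(-1, Mul(M, Pow(M, -1)))) = Add(7, Mul(-1, 1)) = Add(7, -1) = 6)
A = 14 (A = Add(8, 6) = 14)
Function('I')(q) = Add(-50, Mul(-5, q)) (Function('I')(q) = Mul(Add(10, q), Add(0, -5)) = Mul(Add(10, q), -5) = Add(-50, Mul(-5, q)))
Mul(Mul(A, Add(39, Function('I')(0))), Pow(-4382, -1)) = Mul(Mul(14, Add(39, Add(-50, Mul(-5, 0)))), Pow(-4382, -1)) = Mul(Mul(14, Add(39, Add(-50, 0))), Rational(-1, 4382)) = Mul(Mul(14, Add(39, -50)), Rational(-1, 4382)) = Mul(Mul(14, -11), Rational(-1, 4382)) = Mul(-154, Rational(-1, 4382)) = Rational(11, 313)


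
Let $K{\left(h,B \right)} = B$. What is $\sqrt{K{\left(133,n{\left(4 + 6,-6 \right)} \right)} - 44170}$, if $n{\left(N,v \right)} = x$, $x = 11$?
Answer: $i \sqrt{44159} \approx 210.14 i$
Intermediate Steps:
$n{\left(N,v \right)} = 11$
$\sqrt{K{\left(133,n{\left(4 + 6,-6 \right)} \right)} - 44170} = \sqrt{11 - 44170} = \sqrt{-44159} = i \sqrt{44159}$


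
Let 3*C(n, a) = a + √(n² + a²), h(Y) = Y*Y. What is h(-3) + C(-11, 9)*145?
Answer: 444 + 145*√202/3 ≈ 1130.9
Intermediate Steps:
h(Y) = Y²
C(n, a) = a/3 + √(a² + n²)/3 (C(n, a) = (a + √(n² + a²))/3 = (a + √(a² + n²))/3 = a/3 + √(a² + n²)/3)
h(-3) + C(-11, 9)*145 = (-3)² + ((⅓)*9 + √(9² + (-11)²)/3)*145 = 9 + (3 + √(81 + 121)/3)*145 = 9 + (3 + √202/3)*145 = 9 + (435 + 145*√202/3) = 444 + 145*√202/3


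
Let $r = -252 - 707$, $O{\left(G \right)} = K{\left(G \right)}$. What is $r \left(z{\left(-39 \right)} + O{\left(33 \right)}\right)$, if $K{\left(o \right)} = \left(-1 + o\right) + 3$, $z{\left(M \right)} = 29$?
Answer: $-61376$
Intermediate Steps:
$K{\left(o \right)} = 2 + o$
$O{\left(G \right)} = 2 + G$
$r = -959$
$r \left(z{\left(-39 \right)} + O{\left(33 \right)}\right) = - 959 \left(29 + \left(2 + 33\right)\right) = - 959 \left(29 + 35\right) = \left(-959\right) 64 = -61376$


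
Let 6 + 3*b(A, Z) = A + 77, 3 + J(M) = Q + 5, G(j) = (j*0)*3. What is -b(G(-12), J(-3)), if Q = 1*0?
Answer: -71/3 ≈ -23.667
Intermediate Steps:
Q = 0
G(j) = 0 (G(j) = 0*3 = 0)
J(M) = 2 (J(M) = -3 + (0 + 5) = -3 + 5 = 2)
b(A, Z) = 71/3 + A/3 (b(A, Z) = -2 + (A + 77)/3 = -2 + (77 + A)/3 = -2 + (77/3 + A/3) = 71/3 + A/3)
-b(G(-12), J(-3)) = -(71/3 + (⅓)*0) = -(71/3 + 0) = -1*71/3 = -71/3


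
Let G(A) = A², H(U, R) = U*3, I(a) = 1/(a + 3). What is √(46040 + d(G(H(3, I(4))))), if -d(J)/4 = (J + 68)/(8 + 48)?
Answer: √9021754/14 ≈ 214.54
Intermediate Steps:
I(a) = 1/(3 + a)
H(U, R) = 3*U
d(J) = -34/7 - J/14 (d(J) = -4*(J + 68)/(8 + 48) = -4*(68 + J)/56 = -4*(17/14 + J/56) = -34/7 - J/14)
√(46040 + d(G(H(3, I(4))))) = √(46040 + (-34/7 - (3*3)²/14)) = √(46040 + (-34/7 - 1/14*9²)) = √(46040 + (-34/7 - 1/14*81)) = √(46040 + (-34/7 - 81/14)) = √(46040 - 149/14) = √(644411/14) = √9021754/14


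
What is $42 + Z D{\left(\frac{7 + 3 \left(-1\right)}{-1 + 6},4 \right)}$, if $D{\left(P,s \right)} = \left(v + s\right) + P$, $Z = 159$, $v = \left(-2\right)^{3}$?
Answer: $- \frac{2334}{5} \approx -466.8$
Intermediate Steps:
$v = -8$
$D{\left(P,s \right)} = -8 + P + s$ ($D{\left(P,s \right)} = \left(-8 + s\right) + P = -8 + P + s$)
$42 + Z D{\left(\frac{7 + 3 \left(-1\right)}{-1 + 6},4 \right)} = 42 + 159 \left(-8 + \frac{7 + 3 \left(-1\right)}{-1 + 6} + 4\right) = 42 + 159 \left(-8 + \frac{7 - 3}{5} + 4\right) = 42 + 159 \left(-8 + 4 \cdot \frac{1}{5} + 4\right) = 42 + 159 \left(-8 + \frac{4}{5} + 4\right) = 42 + 159 \left(- \frac{16}{5}\right) = 42 - \frac{2544}{5} = - \frac{2334}{5}$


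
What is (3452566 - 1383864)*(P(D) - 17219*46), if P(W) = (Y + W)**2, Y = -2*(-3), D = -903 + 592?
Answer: -1446124064398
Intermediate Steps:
D = -311
Y = 6
P(W) = (6 + W)**2
(3452566 - 1383864)*(P(D) - 17219*46) = (3452566 - 1383864)*((6 - 311)**2 - 17219*46) = 2068702*((-305)**2 - 792074) = 2068702*(93025 - 792074) = 2068702*(-699049) = -1446124064398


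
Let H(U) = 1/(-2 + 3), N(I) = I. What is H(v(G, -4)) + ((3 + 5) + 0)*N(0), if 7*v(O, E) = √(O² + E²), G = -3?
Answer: 1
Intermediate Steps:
v(O, E) = √(E² + O²)/7 (v(O, E) = √(O² + E²)/7 = √(E² + O²)/7)
H(U) = 1 (H(U) = 1/1 = 1)
H(v(G, -4)) + ((3 + 5) + 0)*N(0) = 1 + ((3 + 5) + 0)*0 = 1 + (8 + 0)*0 = 1 + 8*0 = 1 + 0 = 1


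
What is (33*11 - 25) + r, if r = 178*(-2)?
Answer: -18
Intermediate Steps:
r = -356
(33*11 - 25) + r = (33*11 - 25) - 356 = (363 - 25) - 356 = 338 - 356 = -18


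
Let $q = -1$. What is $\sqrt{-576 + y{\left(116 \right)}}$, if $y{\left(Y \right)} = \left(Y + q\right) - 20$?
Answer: $i \sqrt{481} \approx 21.932 i$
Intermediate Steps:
$y{\left(Y \right)} = -21 + Y$ ($y{\left(Y \right)} = \left(Y - 1\right) - 20 = \left(-1 + Y\right) - 20 = -21 + Y$)
$\sqrt{-576 + y{\left(116 \right)}} = \sqrt{-576 + \left(-21 + 116\right)} = \sqrt{-576 + 95} = \sqrt{-481} = i \sqrt{481}$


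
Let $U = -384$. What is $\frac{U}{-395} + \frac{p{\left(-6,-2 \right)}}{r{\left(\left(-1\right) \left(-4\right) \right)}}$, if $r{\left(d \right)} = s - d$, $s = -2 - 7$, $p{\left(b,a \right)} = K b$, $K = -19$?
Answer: $- \frac{40038}{5135} \approx -7.7971$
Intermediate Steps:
$p{\left(b,a \right)} = - 19 b$
$s = -9$
$r{\left(d \right)} = -9 - d$
$\frac{U}{-395} + \frac{p{\left(-6,-2 \right)}}{r{\left(\left(-1\right) \left(-4\right) \right)}} = - \frac{384}{-395} + \frac{\left(-19\right) \left(-6\right)}{-9 - \left(-1\right) \left(-4\right)} = \left(-384\right) \left(- \frac{1}{395}\right) + \frac{114}{-9 - 4} = \frac{384}{395} + \frac{114}{-9 - 4} = \frac{384}{395} + \frac{114}{-13} = \frac{384}{395} + 114 \left(- \frac{1}{13}\right) = \frac{384}{395} - \frac{114}{13} = - \frac{40038}{5135}$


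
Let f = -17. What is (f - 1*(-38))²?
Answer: 441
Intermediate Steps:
(f - 1*(-38))² = (-17 - 1*(-38))² = (-17 + 38)² = 21² = 441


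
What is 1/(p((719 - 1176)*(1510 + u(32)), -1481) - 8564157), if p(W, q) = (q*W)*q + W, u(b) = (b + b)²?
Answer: -1/5619274793161 ≈ -1.7796e-13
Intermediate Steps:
u(b) = 4*b² (u(b) = (2*b)² = 4*b²)
p(W, q) = W + W*q² (p(W, q) = (W*q)*q + W = W*q² + W = W + W*q²)
1/(p((719 - 1176)*(1510 + u(32)), -1481) - 8564157) = 1/(((719 - 1176)*(1510 + 4*32²))*(1 + (-1481)²) - 8564157) = 1/((-457*(1510 + 4*1024))*(1 + 2193361) - 8564157) = 1/(-457*(1510 + 4096)*2193362 - 8564157) = 1/(-457*5606*2193362 - 8564157) = 1/(-2561942*2193362 - 8564157) = 1/(-5619266229004 - 8564157) = 1/(-5619274793161) = -1/5619274793161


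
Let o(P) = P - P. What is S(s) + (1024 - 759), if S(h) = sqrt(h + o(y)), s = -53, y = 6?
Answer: 265 + I*sqrt(53) ≈ 265.0 + 7.2801*I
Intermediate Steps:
o(P) = 0
S(h) = sqrt(h) (S(h) = sqrt(h + 0) = sqrt(h))
S(s) + (1024 - 759) = sqrt(-53) + (1024 - 759) = I*sqrt(53) + 265 = 265 + I*sqrt(53)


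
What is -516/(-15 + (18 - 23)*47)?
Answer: 258/125 ≈ 2.0640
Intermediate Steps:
-516/(-15 + (18 - 23)*47) = -516/(-15 - 5*47) = -516/(-15 - 235) = -516/(-250) = -516*(-1/250) = 258/125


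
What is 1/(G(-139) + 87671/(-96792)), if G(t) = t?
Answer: -96792/13541759 ≈ -0.0071477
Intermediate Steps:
1/(G(-139) + 87671/(-96792)) = 1/(-139 + 87671/(-96792)) = 1/(-139 + 87671*(-1/96792)) = 1/(-139 - 87671/96792) = 1/(-13541759/96792) = -96792/13541759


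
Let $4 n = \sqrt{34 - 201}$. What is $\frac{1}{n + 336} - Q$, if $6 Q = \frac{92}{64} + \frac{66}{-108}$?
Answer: $\frac{- 119 \sqrt{167} + 156480 i}{864 \left(\sqrt{167} - 1344 i\right)} \approx -0.13476 - 2.8614 \cdot 10^{-5} i$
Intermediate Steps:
$Q = \frac{119}{864}$ ($Q = \frac{\frac{92}{64} + \frac{66}{-108}}{6} = \frac{92 \cdot \frac{1}{64} + 66 \left(- \frac{1}{108}\right)}{6} = \frac{\frac{23}{16} - \frac{11}{18}}{6} = \frac{1}{6} \cdot \frac{119}{144} = \frac{119}{864} \approx 0.13773$)
$n = \frac{i \sqrt{167}}{4}$ ($n = \frac{\sqrt{34 - 201}}{4} = \frac{\sqrt{-167}}{4} = \frac{i \sqrt{167}}{4} \approx 3.2307 i$)
$\frac{1}{n + 336} - Q = \frac{1}{\frac{i \sqrt{167}}{4} + 336} - \frac{119}{864} = \frac{1}{336 + \frac{i \sqrt{167}}{4}} - \frac{119}{864} = - \frac{119}{864} + \frac{1}{336 + \frac{i \sqrt{167}}{4}}$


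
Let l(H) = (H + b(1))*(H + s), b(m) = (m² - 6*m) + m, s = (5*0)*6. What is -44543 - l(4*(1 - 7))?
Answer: -45215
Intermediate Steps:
s = 0 (s = 0*6 = 0)
b(m) = m² - 5*m
l(H) = H*(-4 + H) (l(H) = (H + 1*(-5 + 1))*(H + 0) = (H + 1*(-4))*H = (H - 4)*H = (-4 + H)*H = H*(-4 + H))
-44543 - l(4*(1 - 7)) = -44543 - 4*(1 - 7)*(-4 + 4*(1 - 7)) = -44543 - 4*(-6)*(-4 + 4*(-6)) = -44543 - (-24)*(-4 - 24) = -44543 - (-24)*(-28) = -44543 - 1*672 = -44543 - 672 = -45215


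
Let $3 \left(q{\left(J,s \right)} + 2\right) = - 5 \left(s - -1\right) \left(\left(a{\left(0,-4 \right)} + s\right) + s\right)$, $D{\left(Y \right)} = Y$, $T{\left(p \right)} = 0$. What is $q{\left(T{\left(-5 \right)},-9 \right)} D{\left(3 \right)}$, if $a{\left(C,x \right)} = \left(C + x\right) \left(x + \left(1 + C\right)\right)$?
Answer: $-246$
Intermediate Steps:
$a{\left(C,x \right)} = \left(C + x\right) \left(1 + C + x\right)$
$q{\left(J,s \right)} = -2 + \frac{\left(-5 - 5 s\right) \left(12 + 2 s\right)}{3}$ ($q{\left(J,s \right)} = -2 + \frac{- 5 \left(s - -1\right) \left(\left(\left(0 - 4 + 0^{2} + \left(-4\right)^{2} + 2 \cdot 0 \left(-4\right)\right) + s\right) + s\right)}{3} = -2 + \frac{- 5 \left(s + 1\right) \left(\left(\left(0 - 4 + 0 + 16 + 0\right) + s\right) + s\right)}{3} = -2 + \frac{- 5 \left(1 + s\right) \left(\left(12 + s\right) + s\right)}{3} = -2 + \frac{\left(-5 - 5 s\right) \left(12 + 2 s\right)}{3}$)
$q{\left(T{\left(-5 \right)},-9 \right)} D{\left(3 \right)} = \left(-22 - -210 - \frac{10 \left(-9\right)^{2}}{3}\right) 3 = \left(-22 + 210 - 270\right) 3 = \left(-82\right) 3 = -246$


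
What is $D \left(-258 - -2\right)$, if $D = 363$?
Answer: $-92928$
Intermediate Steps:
$D \left(-258 - -2\right) = 363 \left(-258 - -2\right) = 363 \left(-258 + \left(3 - 1\right)\right) = 363 \left(-258 + 2\right) = 363 \left(-256\right) = -92928$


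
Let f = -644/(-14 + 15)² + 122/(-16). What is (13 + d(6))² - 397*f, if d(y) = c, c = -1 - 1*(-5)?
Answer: 2071873/8 ≈ 2.5898e+5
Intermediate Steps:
c = 4 (c = -1 + 5 = 4)
d(y) = 4
f = -5213/8 (f = -644/(1²) + 122*(-1/16) = -644/1 - 61/8 = -644*1 - 61/8 = -644 - 61/8 = -5213/8 ≈ -651.63)
(13 + d(6))² - 397*f = (13 + 4)² - 397*(-5213/8) = 17² + 2069561/8 = 289 + 2069561/8 = 2071873/8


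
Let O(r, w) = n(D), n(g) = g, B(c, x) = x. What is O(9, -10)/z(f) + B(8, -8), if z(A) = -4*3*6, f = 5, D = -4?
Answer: -143/18 ≈ -7.9444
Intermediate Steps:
z(A) = -72 (z(A) = -12*6 = -72)
O(r, w) = -4
O(9, -10)/z(f) + B(8, -8) = -4/(-72) - 8 = -4*(-1/72) - 8 = 1/18 - 8 = -143/18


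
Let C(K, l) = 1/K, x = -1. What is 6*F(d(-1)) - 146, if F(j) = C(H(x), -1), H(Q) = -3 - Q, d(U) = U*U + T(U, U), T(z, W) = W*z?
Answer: -149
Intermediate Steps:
d(U) = 2*U² (d(U) = U*U + U*U = U² + U² = 2*U²)
F(j) = -½ (F(j) = 1/(-3 - 1*(-1)) = 1/(-3 + 1) = 1/(-2) = -½)
6*F(d(-1)) - 146 = 6*(-½) - 146 = -3 - 146 = -149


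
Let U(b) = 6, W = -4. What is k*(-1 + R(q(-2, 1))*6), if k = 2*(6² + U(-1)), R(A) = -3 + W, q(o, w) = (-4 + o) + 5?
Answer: -3612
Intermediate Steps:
q(o, w) = 1 + o
R(A) = -7 (R(A) = -3 - 4 = -7)
k = 84 (k = 2*(6² + 6) = 2*(36 + 6) = 2*42 = 84)
k*(-1 + R(q(-2, 1))*6) = 84*(-1 - 7*6) = 84*(-1 - 42) = 84*(-43) = -3612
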